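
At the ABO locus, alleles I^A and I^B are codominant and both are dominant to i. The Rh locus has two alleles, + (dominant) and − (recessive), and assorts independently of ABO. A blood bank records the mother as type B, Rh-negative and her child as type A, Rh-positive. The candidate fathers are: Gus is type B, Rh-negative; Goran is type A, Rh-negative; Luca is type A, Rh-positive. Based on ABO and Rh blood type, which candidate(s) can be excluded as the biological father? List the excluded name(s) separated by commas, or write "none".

Gus, Goran

A candidate is excluded only if no genotype consistent with his phenotype could produce a type A, Rh-positive child with a type B, Rh-negative mother.
Gus (type B, Rh-): no genotype consistent with that phenotype can produce a type-A Rh+ child with a type-B mother.
Goran (type A, Rh-): no genotype consistent with that phenotype can produce a type-A Rh+ child with a type-B mother.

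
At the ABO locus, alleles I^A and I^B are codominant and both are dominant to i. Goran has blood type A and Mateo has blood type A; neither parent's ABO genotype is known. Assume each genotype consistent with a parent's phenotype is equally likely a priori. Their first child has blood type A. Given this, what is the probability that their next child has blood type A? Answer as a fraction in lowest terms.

Possible genotypes: Goran ∈ {I^A I^A, I^A i}; Mateo ∈ {I^A I^A, I^A i}.
Weight each parental genotype pair by prior × P(type-A child):
  I^A I^A × I^A I^A: posterior weight 4/15; P(next child type A) = 1.
  I^A I^A × I^A i: posterior weight 4/15; P(next child type A) = 1.
  I^A i × I^A I^A: posterior weight 4/15; P(next child type A) = 1.
  I^A i × I^A i: posterior weight 1/5; P(next child type A) = 3/4.
Weighted sum = 19/20.

19/20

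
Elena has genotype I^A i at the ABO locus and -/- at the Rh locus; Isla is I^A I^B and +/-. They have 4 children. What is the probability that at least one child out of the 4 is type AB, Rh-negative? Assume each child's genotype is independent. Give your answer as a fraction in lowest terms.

ABO cross I^A i × I^A I^B → 1/2 A, 1/4 B, 1/4 AB.
Rh cross -/- × +/- → 1/2 Rh+, 1/2 Rh-; so P(type AB, Rh-negative) = 1/4 × 1/2 = 1/8 per child.
P(none) = (7/8)^4 = 2401/4096; P(at least one) = 1 − 2401/4096 = 1695/4096.

1695/4096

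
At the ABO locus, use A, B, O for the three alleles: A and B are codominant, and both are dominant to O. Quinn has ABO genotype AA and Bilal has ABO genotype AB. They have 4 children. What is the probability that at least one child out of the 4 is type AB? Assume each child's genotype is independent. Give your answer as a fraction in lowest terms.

15/16

ABO cross AA × AB → 1/2 A, 1/2 AB.
So P(type AB) = 1/2 per child.
P(none) = (1/2)^4 = 1/16; P(at least one) = 1 − 1/16 = 15/16.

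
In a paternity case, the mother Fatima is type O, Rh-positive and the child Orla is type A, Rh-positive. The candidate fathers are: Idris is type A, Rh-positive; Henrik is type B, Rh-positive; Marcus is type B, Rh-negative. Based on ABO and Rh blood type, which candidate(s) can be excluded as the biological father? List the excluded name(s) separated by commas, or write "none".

A candidate is excluded only if no genotype consistent with his phenotype could produce a type A, Rh-positive child with a type O, Rh-positive mother.
Henrik (type B, Rh+): no genotype consistent with that phenotype can produce a type-A Rh+ child with a type-O mother.
Marcus (type B, Rh-): no genotype consistent with that phenotype can produce a type-A Rh+ child with a type-O mother.

Henrik, Marcus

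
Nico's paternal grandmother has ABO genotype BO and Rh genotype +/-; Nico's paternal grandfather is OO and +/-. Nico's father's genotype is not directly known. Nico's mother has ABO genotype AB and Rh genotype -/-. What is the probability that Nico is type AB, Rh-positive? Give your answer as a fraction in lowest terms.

Nico's father's ABO genotype from BO × OO: 1/2 BO, 1/2 OO.
Crossing each possibility with the mother AB and summing P(type AB): 1/2·1/4 + 1/2·0 = 1/8.
Similarly for Rh via the father's Rh distribution: P(Rh+) = 1/2.
Independent loci: 1/8 × 1/2 = 1/16.

1/16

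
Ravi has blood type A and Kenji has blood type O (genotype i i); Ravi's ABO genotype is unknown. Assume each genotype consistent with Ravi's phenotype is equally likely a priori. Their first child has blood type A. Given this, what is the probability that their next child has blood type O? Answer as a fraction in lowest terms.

Possible genotypes: Ravi ∈ {I^A I^A, I^A i}; Kenji ∈ {i i}.
Weight each parental genotype pair by prior × P(type-A child):
  I^A I^A × i i: posterior weight 2/3; P(next child type O) = 0.
  I^A i × i i: posterior weight 1/3; P(next child type O) = 1/2.
Weighted sum = 1/6.

1/6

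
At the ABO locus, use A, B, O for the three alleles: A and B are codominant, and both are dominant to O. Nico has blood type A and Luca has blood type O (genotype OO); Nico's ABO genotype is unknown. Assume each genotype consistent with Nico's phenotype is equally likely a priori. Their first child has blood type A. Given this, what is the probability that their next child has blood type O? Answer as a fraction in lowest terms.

1/6

Possible genotypes: Nico ∈ {AA, AO}; Luca ∈ {OO}.
Weight each parental genotype pair by prior × P(type-A child):
  AA × OO: posterior weight 2/3; P(next child type O) = 0.
  AO × OO: posterior weight 1/3; P(next child type O) = 1/2.
Weighted sum = 1/6.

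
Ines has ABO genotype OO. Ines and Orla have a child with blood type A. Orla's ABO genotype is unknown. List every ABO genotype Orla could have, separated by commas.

For each candidate genotype of Orla, check whether crossing it with OO can produce every observed child phenotype.
  AA → possible child types {A} ✓
  AB → possible child types {A, B} ✓
  AO → possible child types {O, A} ✓
  BB → possible child types {B} ✗
  BO → possible child types {O, B} ✗
  OO → possible child types {O} ✗

AA, AB, AO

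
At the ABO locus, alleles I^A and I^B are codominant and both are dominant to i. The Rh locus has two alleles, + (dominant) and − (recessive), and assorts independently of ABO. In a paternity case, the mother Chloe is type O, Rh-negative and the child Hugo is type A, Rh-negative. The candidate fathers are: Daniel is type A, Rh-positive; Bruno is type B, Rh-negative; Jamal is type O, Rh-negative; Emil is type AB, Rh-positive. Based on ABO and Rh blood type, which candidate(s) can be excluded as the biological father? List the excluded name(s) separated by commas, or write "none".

Bruno, Jamal

A candidate is excluded only if no genotype consistent with his phenotype could produce a type A, Rh-negative child with a type O, Rh-negative mother.
Bruno (type B, Rh-): no genotype consistent with that phenotype can produce a type-A Rh- child with a type-O mother.
Jamal (type O, Rh-): no genotype consistent with that phenotype can produce a type-A Rh- child with a type-O mother.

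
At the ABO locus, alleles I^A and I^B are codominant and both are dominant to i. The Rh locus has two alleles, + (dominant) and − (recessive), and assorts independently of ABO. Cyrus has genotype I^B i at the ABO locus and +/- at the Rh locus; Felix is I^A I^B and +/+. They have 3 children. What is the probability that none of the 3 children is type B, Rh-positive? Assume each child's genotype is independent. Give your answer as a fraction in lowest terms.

1/8

ABO cross I^B i × I^A I^B → 1/4 A, 1/2 B, 1/4 AB.
Rh cross +/- × +/+ → 1 Rh+; so P(type B, Rh-positive) = 1/2 × 1 = 1/2 per child.
P(not type B, Rh-positive) = 1/2 for one child; (1/2)^3 = 1/8.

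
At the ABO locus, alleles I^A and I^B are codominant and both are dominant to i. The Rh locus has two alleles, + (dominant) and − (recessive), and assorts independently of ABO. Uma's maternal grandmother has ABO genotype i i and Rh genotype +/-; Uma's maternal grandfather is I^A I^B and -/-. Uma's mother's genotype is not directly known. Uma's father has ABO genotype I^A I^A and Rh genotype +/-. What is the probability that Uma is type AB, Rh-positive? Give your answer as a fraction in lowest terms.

5/32

Uma's mother's ABO genotype from i i × I^A I^B: 1/2 I^A i, 1/2 I^B i.
Crossing each possibility with the father I^A I^A and summing P(type AB): 1/2·0 + 1/2·1/2 = 1/4.
Similarly for Rh via the mother's Rh distribution: P(Rh+) = 5/8.
Independent loci: 1/4 × 5/8 = 5/32.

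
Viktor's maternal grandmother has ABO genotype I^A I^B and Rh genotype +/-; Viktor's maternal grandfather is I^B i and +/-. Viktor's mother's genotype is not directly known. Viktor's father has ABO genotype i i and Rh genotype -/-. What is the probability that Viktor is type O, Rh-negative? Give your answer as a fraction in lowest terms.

1/8

Viktor's mother's ABO genotype from I^A I^B × I^B i: 1/4 I^A I^B, 1/4 I^A i, 1/4 I^B I^B, 1/4 I^B i.
Crossing each possibility with the father i i and summing P(type O): 1/4·0 + 1/4·1/2 + 1/4·0 + 1/4·1/2 = 1/4.
Similarly for Rh via the mother's Rh distribution: P(Rh-) = 1/2.
Independent loci: 1/4 × 1/2 = 1/8.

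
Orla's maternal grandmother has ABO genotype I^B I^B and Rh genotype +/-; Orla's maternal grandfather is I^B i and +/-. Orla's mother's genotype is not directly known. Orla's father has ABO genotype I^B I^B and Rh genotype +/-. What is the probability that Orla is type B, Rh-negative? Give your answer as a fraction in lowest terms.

Orla's mother's ABO genotype from I^B I^B × I^B i: 1/2 I^B I^B, 1/2 I^B i.
Crossing each possibility with the father I^B I^B and summing P(type B): 1/2·1 + 1/2·1 = 1.
Similarly for Rh via the mother's Rh distribution: P(Rh-) = 1/4.
Independent loci: 1 × 1/4 = 1/4.

1/4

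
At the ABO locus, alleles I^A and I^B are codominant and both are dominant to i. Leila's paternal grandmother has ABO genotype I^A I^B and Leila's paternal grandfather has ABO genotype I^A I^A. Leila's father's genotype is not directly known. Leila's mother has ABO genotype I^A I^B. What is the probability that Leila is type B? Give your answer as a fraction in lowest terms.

Leila's father's ABO genotype from I^A I^B × I^A I^A: 1/2 I^A I^A, 1/2 I^A I^B.
Crossing each possibility with the mother I^A I^B and summing P(type B): 1/2·0 + 1/2·1/4 = 1/8.

1/8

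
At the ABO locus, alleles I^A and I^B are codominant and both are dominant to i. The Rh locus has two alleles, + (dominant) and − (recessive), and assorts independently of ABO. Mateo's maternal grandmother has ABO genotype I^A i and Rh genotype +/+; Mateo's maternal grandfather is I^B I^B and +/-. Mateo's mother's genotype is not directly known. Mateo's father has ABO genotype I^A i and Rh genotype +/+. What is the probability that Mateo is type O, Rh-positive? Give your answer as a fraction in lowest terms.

1/8

Mateo's mother's ABO genotype from I^A i × I^B I^B: 1/2 I^A I^B, 1/2 I^B i.
Crossing each possibility with the father I^A i and summing P(type O): 1/2·0 + 1/2·1/4 = 1/8.
Similarly for Rh via the mother's Rh distribution: P(Rh+) = 1.
Independent loci: 1/8 × 1 = 1/8.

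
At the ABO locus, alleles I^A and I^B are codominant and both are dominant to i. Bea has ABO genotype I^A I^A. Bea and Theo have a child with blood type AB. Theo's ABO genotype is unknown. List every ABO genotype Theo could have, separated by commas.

For each candidate genotype of Theo, check whether crossing it with I^A I^A can produce every observed child phenotype.
  I^A I^A → possible child types {A} ✗
  I^A I^B → possible child types {A, AB} ✓
  I^A i → possible child types {A} ✗
  I^B I^B → possible child types {AB} ✓
  I^B i → possible child types {A, AB} ✓
  i i → possible child types {A} ✗

I^A I^B, I^B I^B, I^B i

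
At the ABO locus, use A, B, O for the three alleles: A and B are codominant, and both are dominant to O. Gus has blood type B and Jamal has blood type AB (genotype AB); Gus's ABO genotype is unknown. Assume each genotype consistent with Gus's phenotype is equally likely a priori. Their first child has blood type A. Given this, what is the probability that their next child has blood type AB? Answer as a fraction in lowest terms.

1/4

Possible genotypes: Gus ∈ {BB, BO}; Jamal ∈ {AB}.
Weight each parental genotype pair by prior × P(type-A child):
  BO × AB: posterior weight 1; P(next child type AB) = 1/4.
Weighted sum = 1/4.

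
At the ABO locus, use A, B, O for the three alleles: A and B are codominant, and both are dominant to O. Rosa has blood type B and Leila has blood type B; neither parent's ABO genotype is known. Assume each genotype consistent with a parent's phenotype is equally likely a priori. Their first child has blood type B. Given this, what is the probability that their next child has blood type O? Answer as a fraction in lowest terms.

1/20

Possible genotypes: Rosa ∈ {BB, BO}; Leila ∈ {BB, BO}.
Weight each parental genotype pair by prior × P(type-B child):
  BB × BB: posterior weight 4/15; P(next child type O) = 0.
  BB × BO: posterior weight 4/15; P(next child type O) = 0.
  BO × BB: posterior weight 4/15; P(next child type O) = 0.
  BO × BO: posterior weight 1/5; P(next child type O) = 1/4.
Weighted sum = 1/20.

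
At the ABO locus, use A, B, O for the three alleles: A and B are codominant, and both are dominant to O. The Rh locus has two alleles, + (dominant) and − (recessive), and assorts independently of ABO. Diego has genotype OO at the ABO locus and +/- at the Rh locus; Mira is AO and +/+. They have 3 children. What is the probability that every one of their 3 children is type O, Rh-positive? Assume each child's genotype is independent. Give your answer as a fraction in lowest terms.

1/8

ABO cross OO × AO → 1/2 O, 1/2 A.
Rh cross +/- × +/+ → 1 Rh+; so P(type O, Rh-positive) = 1/2 × 1 = 1/2 per child.
All 3 independent: (1/2)^3 = 1/8.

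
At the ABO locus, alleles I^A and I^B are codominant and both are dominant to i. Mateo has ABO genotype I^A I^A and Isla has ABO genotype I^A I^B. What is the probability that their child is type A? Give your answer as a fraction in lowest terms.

ABO cross I^A I^A × I^A I^B → offspring phenotypes: 1/2 A, 1/2 AB.
So P(type A) = 1/2.

1/2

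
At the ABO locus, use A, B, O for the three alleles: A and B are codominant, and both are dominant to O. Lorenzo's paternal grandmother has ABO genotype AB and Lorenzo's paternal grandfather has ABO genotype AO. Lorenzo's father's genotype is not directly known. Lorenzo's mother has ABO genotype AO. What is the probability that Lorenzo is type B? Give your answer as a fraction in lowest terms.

1/8

Lorenzo's father's ABO genotype from AB × AO: 1/4 AA, 1/4 AB, 1/4 AO, 1/4 BO.
Crossing each possibility with the mother AO and summing P(type B): 1/4·0 + 1/4·1/4 + 1/4·0 + 1/4·1/4 = 1/8.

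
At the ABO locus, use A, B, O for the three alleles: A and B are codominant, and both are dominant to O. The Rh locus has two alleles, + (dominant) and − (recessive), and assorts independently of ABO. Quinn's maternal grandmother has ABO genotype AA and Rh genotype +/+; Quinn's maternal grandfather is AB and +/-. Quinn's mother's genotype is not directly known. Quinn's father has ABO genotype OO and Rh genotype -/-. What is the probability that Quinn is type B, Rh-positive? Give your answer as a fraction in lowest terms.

Quinn's mother's ABO genotype from AA × AB: 1/2 AA, 1/2 AB.
Crossing each possibility with the father OO and summing P(type B): 1/2·0 + 1/2·1/2 = 1/4.
Similarly for Rh via the mother's Rh distribution: P(Rh+) = 3/4.
Independent loci: 1/4 × 3/4 = 3/16.

3/16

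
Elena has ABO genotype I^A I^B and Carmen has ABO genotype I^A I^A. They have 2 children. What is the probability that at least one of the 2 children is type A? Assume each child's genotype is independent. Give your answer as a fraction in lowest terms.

ABO cross I^A I^B × I^A I^A → 1/2 A, 1/2 AB.
So P(type A) = 1/2 per child.
P(none) = (1/2)^2 = 1/4; P(at least one) = 1 − 1/4 = 3/4.

3/4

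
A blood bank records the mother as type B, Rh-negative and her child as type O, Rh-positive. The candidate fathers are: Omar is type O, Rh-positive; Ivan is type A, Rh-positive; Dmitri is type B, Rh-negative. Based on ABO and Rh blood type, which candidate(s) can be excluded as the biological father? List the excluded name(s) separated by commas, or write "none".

A candidate is excluded only if no genotype consistent with his phenotype could produce a type O, Rh-positive child with a type B, Rh-negative mother.
Dmitri (type B, Rh-): no genotype consistent with that phenotype can produce a type-O Rh+ child with a type-B mother.

Dmitri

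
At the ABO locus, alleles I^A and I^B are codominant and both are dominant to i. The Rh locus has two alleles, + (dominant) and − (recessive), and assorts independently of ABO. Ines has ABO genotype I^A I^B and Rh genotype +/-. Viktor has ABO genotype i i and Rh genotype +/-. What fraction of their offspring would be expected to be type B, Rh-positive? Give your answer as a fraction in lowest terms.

ABO cross I^A I^B × i i → offspring phenotypes: 1/2 A, 1/2 B.
Rh cross +/- × +/- → 3/4 Rh+, 1/4 Rh-.
Independent loci: P(type B, Rh-positive) = 1/2 × 3/4 = 3/8.

3/8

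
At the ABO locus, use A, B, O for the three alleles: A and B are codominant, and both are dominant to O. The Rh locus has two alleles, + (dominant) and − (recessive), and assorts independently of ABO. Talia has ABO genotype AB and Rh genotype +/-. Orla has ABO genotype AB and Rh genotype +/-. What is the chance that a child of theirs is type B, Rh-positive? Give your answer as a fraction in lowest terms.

3/16

ABO cross AB × AB → offspring phenotypes: 1/4 A, 1/4 B, 1/2 AB.
Rh cross +/- × +/- → 3/4 Rh+, 1/4 Rh-.
Independent loci: P(type B, Rh-positive) = 1/4 × 3/4 = 3/16.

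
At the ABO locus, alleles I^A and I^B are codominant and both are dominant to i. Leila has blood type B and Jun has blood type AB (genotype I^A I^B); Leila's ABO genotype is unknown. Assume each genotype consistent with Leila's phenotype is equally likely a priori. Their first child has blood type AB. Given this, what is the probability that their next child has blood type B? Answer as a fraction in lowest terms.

1/2

Possible genotypes: Leila ∈ {I^B I^B, I^B i}; Jun ∈ {I^A I^B}.
Weight each parental genotype pair by prior × P(type-AB child):
  I^B I^B × I^A I^B: posterior weight 2/3; P(next child type B) = 1/2.
  I^B i × I^A I^B: posterior weight 1/3; P(next child type B) = 1/2.
Weighted sum = 1/2.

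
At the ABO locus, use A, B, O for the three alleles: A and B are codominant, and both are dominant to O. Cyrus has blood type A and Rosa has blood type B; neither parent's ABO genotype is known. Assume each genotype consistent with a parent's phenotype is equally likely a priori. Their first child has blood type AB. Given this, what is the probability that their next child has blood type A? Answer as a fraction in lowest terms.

Possible genotypes: Cyrus ∈ {AA, AO}; Rosa ∈ {BB, BO}.
Weight each parental genotype pair by prior × P(type-AB child):
  AA × BB: posterior weight 4/9; P(next child type A) = 0.
  AA × BO: posterior weight 2/9; P(next child type A) = 1/2.
  AO × BB: posterior weight 2/9; P(next child type A) = 0.
  AO × BO: posterior weight 1/9; P(next child type A) = 1/4.
Weighted sum = 5/36.

5/36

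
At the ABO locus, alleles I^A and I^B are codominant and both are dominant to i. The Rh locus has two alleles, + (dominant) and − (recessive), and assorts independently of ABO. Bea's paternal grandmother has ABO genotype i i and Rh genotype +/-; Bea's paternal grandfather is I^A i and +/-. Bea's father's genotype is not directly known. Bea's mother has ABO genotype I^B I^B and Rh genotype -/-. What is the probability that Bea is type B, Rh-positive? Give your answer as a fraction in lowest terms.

Bea's father's ABO genotype from i i × I^A i: 1/2 I^A i, 1/2 i i.
Crossing each possibility with the mother I^B I^B and summing P(type B): 1/2·1/2 + 1/2·1 = 3/4.
Similarly for Rh via the father's Rh distribution: P(Rh+) = 1/2.
Independent loci: 3/4 × 1/2 = 3/8.

3/8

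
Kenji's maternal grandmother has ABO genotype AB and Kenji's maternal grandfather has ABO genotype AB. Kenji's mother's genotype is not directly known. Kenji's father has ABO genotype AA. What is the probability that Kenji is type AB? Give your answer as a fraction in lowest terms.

Kenji's mother's ABO genotype from AB × AB: 1/4 AA, 1/2 AB, 1/4 BB.
Crossing each possibility with the father AA and summing P(type AB): 1/4·0 + 1/2·1/2 + 1/4·1 = 1/2.

1/2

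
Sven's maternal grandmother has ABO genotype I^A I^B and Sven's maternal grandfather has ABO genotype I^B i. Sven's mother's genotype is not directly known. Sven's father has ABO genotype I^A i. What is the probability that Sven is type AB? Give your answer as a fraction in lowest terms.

Sven's mother's ABO genotype from I^A I^B × I^B i: 1/4 I^A I^B, 1/4 I^A i, 1/4 I^B I^B, 1/4 I^B i.
Crossing each possibility with the father I^A i and summing P(type AB): 1/4·1/4 + 1/4·0 + 1/4·1/2 + 1/4·1/4 = 1/4.

1/4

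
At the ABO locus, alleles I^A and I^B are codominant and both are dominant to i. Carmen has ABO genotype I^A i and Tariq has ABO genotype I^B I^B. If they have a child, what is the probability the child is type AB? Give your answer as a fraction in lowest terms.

ABO cross I^A i × I^B I^B → offspring phenotypes: 1/2 B, 1/2 AB.
So P(type AB) = 1/2.

1/2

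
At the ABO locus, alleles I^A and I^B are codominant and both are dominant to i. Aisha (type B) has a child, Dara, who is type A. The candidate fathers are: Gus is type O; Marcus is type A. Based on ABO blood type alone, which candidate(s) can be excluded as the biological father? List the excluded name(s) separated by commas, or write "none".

Gus

A candidate is excluded only if no genotype consistent with his phenotype could produce a type A child with a type B mother.
Gus (type O): no genotype consistent with that phenotype can produce a type-A child with a type-B mother.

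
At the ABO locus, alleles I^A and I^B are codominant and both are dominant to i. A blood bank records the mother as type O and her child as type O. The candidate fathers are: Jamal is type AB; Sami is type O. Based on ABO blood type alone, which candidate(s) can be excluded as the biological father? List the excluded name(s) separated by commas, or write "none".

Jamal

A candidate is excluded only if no genotype consistent with his phenotype could produce a type O child with a type O mother.
Jamal (type AB): no genotype consistent with that phenotype can produce a type-O child with a type-O mother.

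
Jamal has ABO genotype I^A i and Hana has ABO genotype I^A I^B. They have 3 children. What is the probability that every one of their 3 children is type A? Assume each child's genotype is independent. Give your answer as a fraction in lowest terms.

ABO cross I^A i × I^A I^B → 1/2 A, 1/4 B, 1/4 AB.
So P(type A) = 1/2 per child.
All 3 independent: (1/2)^3 = 1/8.

1/8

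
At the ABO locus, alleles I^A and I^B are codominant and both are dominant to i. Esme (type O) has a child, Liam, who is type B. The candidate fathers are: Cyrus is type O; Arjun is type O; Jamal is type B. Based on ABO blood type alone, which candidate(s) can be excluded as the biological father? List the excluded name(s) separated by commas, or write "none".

A candidate is excluded only if no genotype consistent with his phenotype could produce a type B child with a type O mother.
Cyrus (type O): no genotype consistent with that phenotype can produce a type-B child with a type-O mother.
Arjun (type O): no genotype consistent with that phenotype can produce a type-B child with a type-O mother.

Cyrus, Arjun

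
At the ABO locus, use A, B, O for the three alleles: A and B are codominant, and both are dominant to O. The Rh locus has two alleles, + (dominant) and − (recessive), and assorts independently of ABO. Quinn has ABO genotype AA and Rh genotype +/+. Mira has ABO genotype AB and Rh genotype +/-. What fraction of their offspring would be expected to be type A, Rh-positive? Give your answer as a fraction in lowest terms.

1/2

ABO cross AA × AB → offspring phenotypes: 1/2 A, 1/2 AB.
Rh cross +/+ × +/- → 1 Rh+.
Independent loci: P(type A, Rh-positive) = 1/2 × 1 = 1/2.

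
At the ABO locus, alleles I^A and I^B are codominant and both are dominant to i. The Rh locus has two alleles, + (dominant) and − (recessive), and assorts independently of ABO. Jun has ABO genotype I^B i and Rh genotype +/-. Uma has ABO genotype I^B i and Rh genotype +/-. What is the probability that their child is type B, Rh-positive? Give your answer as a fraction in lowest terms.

9/16

ABO cross I^B i × I^B i → offspring phenotypes: 1/4 O, 3/4 B.
Rh cross +/- × +/- → 3/4 Rh+, 1/4 Rh-.
Independent loci: P(type B, Rh-positive) = 3/4 × 3/4 = 9/16.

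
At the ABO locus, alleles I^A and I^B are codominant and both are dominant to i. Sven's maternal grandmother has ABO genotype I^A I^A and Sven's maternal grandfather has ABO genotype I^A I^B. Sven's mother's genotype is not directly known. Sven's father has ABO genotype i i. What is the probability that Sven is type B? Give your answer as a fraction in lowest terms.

Sven's mother's ABO genotype from I^A I^A × I^A I^B: 1/2 I^A I^A, 1/2 I^A I^B.
Crossing each possibility with the father i i and summing P(type B): 1/2·0 + 1/2·1/2 = 1/4.

1/4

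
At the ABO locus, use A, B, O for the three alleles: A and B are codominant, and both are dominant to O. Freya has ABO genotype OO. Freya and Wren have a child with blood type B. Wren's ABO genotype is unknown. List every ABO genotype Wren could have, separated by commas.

For each candidate genotype of Wren, check whether crossing it with OO can produce every observed child phenotype.
  AA → possible child types {A} ✗
  AB → possible child types {A, B} ✓
  AO → possible child types {O, A} ✗
  BB → possible child types {B} ✓
  BO → possible child types {O, B} ✓
  OO → possible child types {O} ✗

AB, BB, BO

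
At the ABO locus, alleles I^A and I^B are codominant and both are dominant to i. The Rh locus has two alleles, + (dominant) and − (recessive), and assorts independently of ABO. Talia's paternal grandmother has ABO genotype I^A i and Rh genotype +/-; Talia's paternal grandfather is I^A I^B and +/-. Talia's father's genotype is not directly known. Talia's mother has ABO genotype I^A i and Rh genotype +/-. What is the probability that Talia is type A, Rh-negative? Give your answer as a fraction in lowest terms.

Talia's father's ABO genotype from I^A i × I^A I^B: 1/4 I^A I^A, 1/4 I^A I^B, 1/4 I^A i, 1/4 I^B i.
Crossing each possibility with the mother I^A i and summing P(type A): 1/4·1 + 1/4·1/2 + 1/4·3/4 + 1/4·1/4 = 5/8.
Similarly for Rh via the father's Rh distribution: P(Rh-) = 1/4.
Independent loci: 5/8 × 1/4 = 5/32.

5/32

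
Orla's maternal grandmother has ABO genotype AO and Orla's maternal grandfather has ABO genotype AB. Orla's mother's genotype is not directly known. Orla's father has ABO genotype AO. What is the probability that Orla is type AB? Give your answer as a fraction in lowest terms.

1/8

Orla's mother's ABO genotype from AO × AB: 1/4 AA, 1/4 AB, 1/4 AO, 1/4 BO.
Crossing each possibility with the father AO and summing P(type AB): 1/4·0 + 1/4·1/4 + 1/4·0 + 1/4·1/4 = 1/8.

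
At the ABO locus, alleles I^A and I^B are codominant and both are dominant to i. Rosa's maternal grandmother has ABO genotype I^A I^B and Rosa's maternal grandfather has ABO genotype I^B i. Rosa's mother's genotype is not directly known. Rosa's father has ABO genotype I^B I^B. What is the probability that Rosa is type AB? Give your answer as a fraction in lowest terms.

Rosa's mother's ABO genotype from I^A I^B × I^B i: 1/4 I^A I^B, 1/4 I^A i, 1/4 I^B I^B, 1/4 I^B i.
Crossing each possibility with the father I^B I^B and summing P(type AB): 1/4·1/2 + 1/4·1/2 + 1/4·0 + 1/4·0 = 1/4.

1/4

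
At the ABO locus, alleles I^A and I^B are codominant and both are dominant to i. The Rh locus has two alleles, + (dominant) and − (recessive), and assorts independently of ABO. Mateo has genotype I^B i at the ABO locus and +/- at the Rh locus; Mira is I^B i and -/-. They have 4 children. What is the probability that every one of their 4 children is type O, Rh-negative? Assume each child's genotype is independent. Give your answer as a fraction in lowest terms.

1/4096

ABO cross I^B i × I^B i → 1/4 O, 3/4 B.
Rh cross +/- × -/- → 1/2 Rh+, 1/2 Rh-; so P(type O, Rh-negative) = 1/4 × 1/2 = 1/8 per child.
All 4 independent: (1/8)^4 = 1/4096.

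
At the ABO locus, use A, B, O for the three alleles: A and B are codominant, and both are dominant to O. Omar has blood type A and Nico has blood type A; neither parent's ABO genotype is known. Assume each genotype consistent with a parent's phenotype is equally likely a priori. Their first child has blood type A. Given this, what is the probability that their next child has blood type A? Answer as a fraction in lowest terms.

Possible genotypes: Omar ∈ {AA, AO}; Nico ∈ {AA, AO}.
Weight each parental genotype pair by prior × P(type-A child):
  AA × AA: posterior weight 4/15; P(next child type A) = 1.
  AA × AO: posterior weight 4/15; P(next child type A) = 1.
  AO × AA: posterior weight 4/15; P(next child type A) = 1.
  AO × AO: posterior weight 1/5; P(next child type A) = 3/4.
Weighted sum = 19/20.

19/20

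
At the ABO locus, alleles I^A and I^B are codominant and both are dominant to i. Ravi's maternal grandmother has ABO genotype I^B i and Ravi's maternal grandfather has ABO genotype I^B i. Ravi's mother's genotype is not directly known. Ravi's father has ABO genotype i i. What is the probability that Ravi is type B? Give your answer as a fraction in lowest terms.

Ravi's mother's ABO genotype from I^B i × I^B i: 1/4 I^B I^B, 1/2 I^B i, 1/4 i i.
Crossing each possibility with the father i i and summing P(type B): 1/4·1 + 1/2·1/2 + 1/4·0 = 1/2.

1/2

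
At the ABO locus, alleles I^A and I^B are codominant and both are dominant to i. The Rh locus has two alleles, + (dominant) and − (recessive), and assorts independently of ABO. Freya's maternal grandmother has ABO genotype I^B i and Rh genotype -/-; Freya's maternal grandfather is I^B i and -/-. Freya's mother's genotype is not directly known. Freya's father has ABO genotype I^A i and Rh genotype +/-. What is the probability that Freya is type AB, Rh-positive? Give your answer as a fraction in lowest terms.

1/8

Freya's mother's ABO genotype from I^B i × I^B i: 1/4 I^B I^B, 1/2 I^B i, 1/4 i i.
Crossing each possibility with the father I^A i and summing P(type AB): 1/4·1/2 + 1/2·1/4 + 1/4·0 = 1/4.
Similarly for Rh via the mother's Rh distribution: P(Rh+) = 1/2.
Independent loci: 1/4 × 1/2 = 1/8.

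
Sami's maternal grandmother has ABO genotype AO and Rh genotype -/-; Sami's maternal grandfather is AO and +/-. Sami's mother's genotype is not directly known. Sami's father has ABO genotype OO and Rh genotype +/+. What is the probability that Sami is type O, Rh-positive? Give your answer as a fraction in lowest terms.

Sami's mother's ABO genotype from AO × AO: 1/4 AA, 1/2 AO, 1/4 OO.
Crossing each possibility with the father OO and summing P(type O): 1/4·0 + 1/2·1/2 + 1/4·1 = 1/2.
Similarly for Rh via the mother's Rh distribution: P(Rh+) = 1.
Independent loci: 1/2 × 1 = 1/2.

1/2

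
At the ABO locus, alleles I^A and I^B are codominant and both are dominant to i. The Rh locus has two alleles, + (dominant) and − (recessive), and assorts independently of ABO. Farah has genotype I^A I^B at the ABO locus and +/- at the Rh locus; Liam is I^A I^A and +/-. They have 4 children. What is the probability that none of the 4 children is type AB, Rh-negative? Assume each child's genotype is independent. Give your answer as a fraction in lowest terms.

ABO cross I^A I^B × I^A I^A → 1/2 A, 1/2 AB.
Rh cross +/- × +/- → 3/4 Rh+, 1/4 Rh-; so P(type AB, Rh-negative) = 1/2 × 1/4 = 1/8 per child.
P(not type AB, Rh-negative) = 7/8 for one child; (7/8)^4 = 2401/4096.

2401/4096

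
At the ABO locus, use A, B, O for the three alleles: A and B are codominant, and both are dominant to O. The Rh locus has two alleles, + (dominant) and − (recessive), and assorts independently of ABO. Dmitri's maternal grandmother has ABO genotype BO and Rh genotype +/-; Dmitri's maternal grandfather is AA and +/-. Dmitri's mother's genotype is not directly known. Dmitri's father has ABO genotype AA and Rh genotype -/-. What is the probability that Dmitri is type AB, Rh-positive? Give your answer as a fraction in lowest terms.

1/8

Dmitri's mother's ABO genotype from BO × AA: 1/2 AB, 1/2 AO.
Crossing each possibility with the father AA and summing P(type AB): 1/2·1/2 + 1/2·0 = 1/4.
Similarly for Rh via the mother's Rh distribution: P(Rh+) = 1/2.
Independent loci: 1/4 × 1/2 = 1/8.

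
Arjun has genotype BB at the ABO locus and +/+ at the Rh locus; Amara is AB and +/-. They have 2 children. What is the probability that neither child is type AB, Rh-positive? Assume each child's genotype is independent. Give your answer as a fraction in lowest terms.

1/4

ABO cross BB × AB → 1/2 B, 1/2 AB.
Rh cross +/+ × +/- → 1 Rh+; so P(type AB, Rh-positive) = 1/2 × 1 = 1/2 per child.
P(not type AB, Rh-positive) = 1/2 for one child; (1/2)^2 = 1/4.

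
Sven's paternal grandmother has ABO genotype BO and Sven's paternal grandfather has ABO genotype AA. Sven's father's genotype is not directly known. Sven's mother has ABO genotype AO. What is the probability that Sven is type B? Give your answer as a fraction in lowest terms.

Sven's father's ABO genotype from BO × AA: 1/2 AB, 1/2 AO.
Crossing each possibility with the mother AO and summing P(type B): 1/2·1/4 + 1/2·0 = 1/8.

1/8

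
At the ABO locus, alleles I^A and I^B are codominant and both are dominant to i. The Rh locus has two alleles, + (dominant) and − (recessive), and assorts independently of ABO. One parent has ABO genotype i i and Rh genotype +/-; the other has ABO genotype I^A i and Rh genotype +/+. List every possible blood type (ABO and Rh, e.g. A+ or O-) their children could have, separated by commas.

O+, A+

Gametes from i i × I^A i give offspring ABO genotypes I^A i, i i, i.e. phenotypes O, A.
Rh cross +/- × +/+ → phenotypes Rh+.
Combining independently: O+, A+.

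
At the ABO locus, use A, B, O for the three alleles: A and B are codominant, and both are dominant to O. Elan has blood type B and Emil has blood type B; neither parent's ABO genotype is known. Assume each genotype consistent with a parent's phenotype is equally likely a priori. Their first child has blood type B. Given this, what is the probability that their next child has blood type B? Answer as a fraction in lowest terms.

Possible genotypes: Elan ∈ {BB, BO}; Emil ∈ {BB, BO}.
Weight each parental genotype pair by prior × P(type-B child):
  BB × BB: posterior weight 4/15; P(next child type B) = 1.
  BB × BO: posterior weight 4/15; P(next child type B) = 1.
  BO × BB: posterior weight 4/15; P(next child type B) = 1.
  BO × BO: posterior weight 1/5; P(next child type B) = 3/4.
Weighted sum = 19/20.

19/20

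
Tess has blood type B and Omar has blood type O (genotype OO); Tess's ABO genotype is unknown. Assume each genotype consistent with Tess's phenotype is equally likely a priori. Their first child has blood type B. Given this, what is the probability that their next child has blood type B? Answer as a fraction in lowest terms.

Possible genotypes: Tess ∈ {BB, BO}; Omar ∈ {OO}.
Weight each parental genotype pair by prior × P(type-B child):
  BB × OO: posterior weight 2/3; P(next child type B) = 1.
  BO × OO: posterior weight 1/3; P(next child type B) = 1/2.
Weighted sum = 5/6.

5/6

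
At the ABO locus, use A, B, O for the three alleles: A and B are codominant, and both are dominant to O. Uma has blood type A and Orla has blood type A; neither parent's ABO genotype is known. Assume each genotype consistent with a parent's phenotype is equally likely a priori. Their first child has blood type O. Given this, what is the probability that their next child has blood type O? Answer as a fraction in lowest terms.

1/4

Possible genotypes: Uma ∈ {AA, AO}; Orla ∈ {AA, AO}.
Weight each parental genotype pair by prior × P(type-O child):
  AO × AO: posterior weight 1; P(next child type O) = 1/4.
Weighted sum = 1/4.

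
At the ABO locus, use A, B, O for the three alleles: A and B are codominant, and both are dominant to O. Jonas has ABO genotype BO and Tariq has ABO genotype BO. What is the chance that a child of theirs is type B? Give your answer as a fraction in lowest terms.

3/4

ABO cross BO × BO → offspring phenotypes: 1/4 O, 3/4 B.
So P(type B) = 3/4.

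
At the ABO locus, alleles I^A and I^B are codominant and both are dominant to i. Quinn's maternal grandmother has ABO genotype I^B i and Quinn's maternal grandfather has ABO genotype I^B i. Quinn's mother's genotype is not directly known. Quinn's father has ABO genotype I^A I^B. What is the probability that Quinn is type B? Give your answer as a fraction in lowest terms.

Quinn's mother's ABO genotype from I^B i × I^B i: 1/4 I^B I^B, 1/2 I^B i, 1/4 i i.
Crossing each possibility with the father I^A I^B and summing P(type B): 1/4·1/2 + 1/2·1/2 + 1/4·1/2 = 1/2.

1/2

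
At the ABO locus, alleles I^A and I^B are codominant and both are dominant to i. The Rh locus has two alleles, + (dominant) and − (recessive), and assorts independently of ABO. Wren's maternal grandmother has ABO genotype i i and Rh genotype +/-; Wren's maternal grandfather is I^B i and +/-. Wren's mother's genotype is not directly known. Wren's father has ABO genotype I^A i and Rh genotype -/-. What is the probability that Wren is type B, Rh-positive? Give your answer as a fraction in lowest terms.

1/16

Wren's mother's ABO genotype from i i × I^B i: 1/2 I^B i, 1/2 i i.
Crossing each possibility with the father I^A i and summing P(type B): 1/2·1/4 + 1/2·0 = 1/8.
Similarly for Rh via the mother's Rh distribution: P(Rh+) = 1/2.
Independent loci: 1/8 × 1/2 = 1/16.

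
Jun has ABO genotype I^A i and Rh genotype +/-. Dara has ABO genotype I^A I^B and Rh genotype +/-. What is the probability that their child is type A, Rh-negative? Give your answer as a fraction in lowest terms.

ABO cross I^A i × I^A I^B → offspring phenotypes: 1/2 A, 1/4 B, 1/4 AB.
Rh cross +/- × +/- → 3/4 Rh+, 1/4 Rh-.
Independent loci: P(type A, Rh-negative) = 1/2 × 1/4 = 1/8.

1/8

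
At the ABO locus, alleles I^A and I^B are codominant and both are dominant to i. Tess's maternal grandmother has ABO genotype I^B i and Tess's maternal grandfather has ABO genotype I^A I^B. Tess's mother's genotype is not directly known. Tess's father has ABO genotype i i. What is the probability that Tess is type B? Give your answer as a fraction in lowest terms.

1/2

Tess's mother's ABO genotype from I^B i × I^A I^B: 1/4 I^A I^B, 1/4 I^A i, 1/4 I^B I^B, 1/4 I^B i.
Crossing each possibility with the father i i and summing P(type B): 1/4·1/2 + 1/4·0 + 1/4·1 + 1/4·1/2 = 1/2.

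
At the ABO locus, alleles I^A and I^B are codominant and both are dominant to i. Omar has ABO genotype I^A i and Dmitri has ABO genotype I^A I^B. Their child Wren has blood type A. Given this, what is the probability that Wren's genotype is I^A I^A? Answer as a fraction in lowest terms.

Cross I^A i × I^A I^B → 1/4 I^A I^A, 1/4 I^A I^B, 1/4 I^A i, 1/4 I^B i.
Type-A genotypes among offspring: I^A I^A (1/4), I^A i (1/4); total 1/2.
P(I^A I^A | type A) = (1/4) / (1/2) = 1/2.

1/2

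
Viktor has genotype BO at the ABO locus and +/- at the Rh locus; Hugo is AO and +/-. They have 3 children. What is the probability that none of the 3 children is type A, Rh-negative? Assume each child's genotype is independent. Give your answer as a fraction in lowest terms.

ABO cross BO × AO → 1/4 O, 1/4 A, 1/4 B, 1/4 AB.
Rh cross +/- × +/- → 3/4 Rh+, 1/4 Rh-; so P(type A, Rh-negative) = 1/4 × 1/4 = 1/16 per child.
P(not type A, Rh-negative) = 15/16 for one child; (15/16)^3 = 3375/4096.

3375/4096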